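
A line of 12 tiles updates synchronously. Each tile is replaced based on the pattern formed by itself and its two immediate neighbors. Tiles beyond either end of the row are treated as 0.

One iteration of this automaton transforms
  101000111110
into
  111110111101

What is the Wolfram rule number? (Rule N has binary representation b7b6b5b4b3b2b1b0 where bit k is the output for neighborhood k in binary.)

189

position 7: 111 → 1  (bit 7 = 1)
position 10: 110 → 0  (bit 6 = 0)
position 1: 101 → 1  (bit 5 = 1)
position 3: 100 → 1  (bit 4 = 1)
position 6: 011 → 1  (bit 3 = 1)
position 0: 010 → 1  (bit 2 = 1)
position 5: 001 → 0  (bit 1 = 0)
position 4: 000 → 1  (bit 0 = 1)
bits b7..b0 = 10111101 = 189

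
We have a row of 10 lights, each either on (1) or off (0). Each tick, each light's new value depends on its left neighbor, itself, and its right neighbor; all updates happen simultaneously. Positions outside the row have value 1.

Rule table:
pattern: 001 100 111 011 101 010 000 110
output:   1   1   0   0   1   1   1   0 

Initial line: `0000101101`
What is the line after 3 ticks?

tick 1: 1111110010
tick 2: 0000001111
tick 3: 1111110000

1111110000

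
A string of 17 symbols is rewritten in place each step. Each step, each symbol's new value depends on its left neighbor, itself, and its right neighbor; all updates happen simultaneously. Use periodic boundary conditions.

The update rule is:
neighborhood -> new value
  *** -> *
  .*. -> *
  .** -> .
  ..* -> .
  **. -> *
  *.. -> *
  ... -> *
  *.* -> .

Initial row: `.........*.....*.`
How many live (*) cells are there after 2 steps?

********.*****.**
********..****..*
count of *: 13

13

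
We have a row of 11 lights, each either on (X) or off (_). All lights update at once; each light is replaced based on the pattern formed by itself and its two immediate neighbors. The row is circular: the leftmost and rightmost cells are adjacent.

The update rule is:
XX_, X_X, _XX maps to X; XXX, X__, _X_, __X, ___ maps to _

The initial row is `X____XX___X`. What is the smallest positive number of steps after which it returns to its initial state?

step 1: X____XX___X

1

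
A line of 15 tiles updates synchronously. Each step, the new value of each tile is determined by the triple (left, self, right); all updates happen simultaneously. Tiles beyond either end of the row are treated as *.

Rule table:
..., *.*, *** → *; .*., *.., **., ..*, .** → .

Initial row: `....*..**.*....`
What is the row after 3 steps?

..*..**..****..

.**......*..**.
*...****......*
..*..**..****..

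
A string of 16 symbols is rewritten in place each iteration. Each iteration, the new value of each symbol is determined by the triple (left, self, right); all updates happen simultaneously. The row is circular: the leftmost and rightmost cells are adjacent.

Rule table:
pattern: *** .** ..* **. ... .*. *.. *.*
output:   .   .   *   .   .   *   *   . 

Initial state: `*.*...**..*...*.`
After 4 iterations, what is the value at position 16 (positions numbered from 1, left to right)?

.

iteration 1: *.**.*..****.**.
iteration 2: *....***........
iteration 3: **..*...*......*
iteration 4: ..****.***....*.
position 16 holds .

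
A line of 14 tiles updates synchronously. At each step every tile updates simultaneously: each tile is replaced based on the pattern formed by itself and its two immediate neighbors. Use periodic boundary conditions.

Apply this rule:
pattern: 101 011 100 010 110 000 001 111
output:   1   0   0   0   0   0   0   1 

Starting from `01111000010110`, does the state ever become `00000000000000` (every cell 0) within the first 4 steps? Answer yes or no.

step 1: 00110000001000
step 2: 00000000000000
all cells are 0 at step 2

yes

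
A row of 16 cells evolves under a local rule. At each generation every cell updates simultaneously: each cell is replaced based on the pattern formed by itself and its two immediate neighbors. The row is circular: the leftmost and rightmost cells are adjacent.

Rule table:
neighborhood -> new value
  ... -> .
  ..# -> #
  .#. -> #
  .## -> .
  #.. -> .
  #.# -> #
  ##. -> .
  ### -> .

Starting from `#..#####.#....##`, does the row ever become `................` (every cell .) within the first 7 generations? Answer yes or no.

..#.....##...#..
.##....#....##..
#.....##...#....
#....#....##...#
....##...#....#.
...#....##...##.
..##...#....#...
generation 7 is ..##...#....#..., still not uniform .

no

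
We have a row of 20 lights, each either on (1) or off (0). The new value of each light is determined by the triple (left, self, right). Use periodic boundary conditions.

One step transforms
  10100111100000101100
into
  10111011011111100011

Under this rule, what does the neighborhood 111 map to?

1

At position 6 the neighborhood is 111; the next row has 1 there.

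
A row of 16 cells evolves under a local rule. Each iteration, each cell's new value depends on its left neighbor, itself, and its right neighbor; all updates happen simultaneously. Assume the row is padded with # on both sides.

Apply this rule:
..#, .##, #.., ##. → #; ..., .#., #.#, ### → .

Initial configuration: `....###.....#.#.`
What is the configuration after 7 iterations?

##.##...##.#...#

#..##.##...#....
#####.###.#.#..#
....#.#.#....###
#..#.....#..##..
###.#...#.######
..#..#.#..#.....
##.##...##.#...#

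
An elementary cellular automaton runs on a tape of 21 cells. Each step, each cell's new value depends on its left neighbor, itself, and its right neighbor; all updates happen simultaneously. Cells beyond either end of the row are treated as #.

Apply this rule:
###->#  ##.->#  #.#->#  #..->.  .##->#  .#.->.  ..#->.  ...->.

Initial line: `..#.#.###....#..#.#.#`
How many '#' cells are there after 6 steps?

8

...#.####........#.##
....#####.........###
....#####.........###  (fixed point — unchanged through step 6)
count of #: 8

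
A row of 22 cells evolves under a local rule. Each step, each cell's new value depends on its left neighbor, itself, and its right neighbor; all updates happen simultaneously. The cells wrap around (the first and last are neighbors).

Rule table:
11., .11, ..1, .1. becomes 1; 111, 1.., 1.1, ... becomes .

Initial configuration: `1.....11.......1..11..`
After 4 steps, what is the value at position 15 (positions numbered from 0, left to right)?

1

step 1: 1....111......11.111.1
step 2: 1...11.1.....111.1.1.1
step 3: 1..111.1....11.1.1.1.1
step 4: 1.11.1.1...111.1.1.1.1
position 15 holds 1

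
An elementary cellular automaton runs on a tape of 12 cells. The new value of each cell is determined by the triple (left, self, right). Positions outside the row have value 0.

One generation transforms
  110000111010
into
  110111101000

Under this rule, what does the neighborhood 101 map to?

At position 9 the neighborhood is 101; the next row has 0 there.

0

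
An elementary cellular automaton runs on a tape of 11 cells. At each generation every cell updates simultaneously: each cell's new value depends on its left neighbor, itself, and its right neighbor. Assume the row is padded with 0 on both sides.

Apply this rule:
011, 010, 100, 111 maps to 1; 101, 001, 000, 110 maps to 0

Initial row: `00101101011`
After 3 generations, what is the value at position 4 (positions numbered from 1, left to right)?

00101001010
00101101011  (repeats generation 0; period 2)
generation 3: 00101001010
position 4 holds 0

0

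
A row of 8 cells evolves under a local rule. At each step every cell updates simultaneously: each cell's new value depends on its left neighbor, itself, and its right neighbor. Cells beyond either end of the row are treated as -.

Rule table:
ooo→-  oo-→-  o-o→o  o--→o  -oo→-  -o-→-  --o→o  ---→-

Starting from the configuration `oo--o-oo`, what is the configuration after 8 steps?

-o--o-o-

--oo-o--
-o--o-o-
o-oo-o-o
-o--o-o-  (repeats step 2; period 2)
step 8: -o--o-o-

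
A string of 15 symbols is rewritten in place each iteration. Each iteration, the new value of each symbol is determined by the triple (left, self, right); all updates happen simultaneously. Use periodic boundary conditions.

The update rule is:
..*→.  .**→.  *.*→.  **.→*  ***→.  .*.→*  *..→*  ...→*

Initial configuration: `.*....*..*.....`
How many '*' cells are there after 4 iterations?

iteration 1: .****.**.******
iteration 2: ....*..*......*
iteration 3: ***.**.******.*
iteration 4: ..*..*......*..
count of *: 3

3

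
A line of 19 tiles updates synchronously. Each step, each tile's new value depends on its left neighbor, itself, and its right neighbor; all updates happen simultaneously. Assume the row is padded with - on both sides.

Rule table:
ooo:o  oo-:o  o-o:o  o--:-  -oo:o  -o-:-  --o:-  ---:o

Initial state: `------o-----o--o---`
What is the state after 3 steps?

ooooo---ooo------oo
ooooo-o-ooo-oooo-oo
oooooo-oooooooooooo

oooooo-oooooooooooo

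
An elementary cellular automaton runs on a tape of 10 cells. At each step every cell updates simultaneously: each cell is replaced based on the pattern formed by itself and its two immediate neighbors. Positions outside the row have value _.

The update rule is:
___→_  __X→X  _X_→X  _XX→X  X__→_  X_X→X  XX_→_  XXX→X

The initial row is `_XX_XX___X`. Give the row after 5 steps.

step 1: XX_XX___XX
step 2: X_XX___XX_
step 3: XXX___XX__
step 4: XX___XX___
step 5: X___XX____

X___XX____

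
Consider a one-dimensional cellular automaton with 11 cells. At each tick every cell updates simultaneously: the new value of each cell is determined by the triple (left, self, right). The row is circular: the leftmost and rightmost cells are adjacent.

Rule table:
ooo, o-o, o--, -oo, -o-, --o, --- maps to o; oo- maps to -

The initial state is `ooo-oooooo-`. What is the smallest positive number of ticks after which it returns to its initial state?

oo-oooooo-o
o-oooooo-oo
-oooooo-ooo
oooooo-ooo-
ooooo-ooo-o
oooo-ooo-oo
ooo-ooo-ooo
oo-ooo-oooo
o-ooo-ooooo
-ooo-oooooo
ooo-oooooo-

11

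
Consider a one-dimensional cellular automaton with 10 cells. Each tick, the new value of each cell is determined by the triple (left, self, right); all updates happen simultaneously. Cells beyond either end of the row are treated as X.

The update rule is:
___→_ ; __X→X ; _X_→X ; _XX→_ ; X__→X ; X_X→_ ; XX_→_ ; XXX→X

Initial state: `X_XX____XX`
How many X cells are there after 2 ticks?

tick 1: ____X__X_X
tick 2: X__XXXXX__
count of X: 6

6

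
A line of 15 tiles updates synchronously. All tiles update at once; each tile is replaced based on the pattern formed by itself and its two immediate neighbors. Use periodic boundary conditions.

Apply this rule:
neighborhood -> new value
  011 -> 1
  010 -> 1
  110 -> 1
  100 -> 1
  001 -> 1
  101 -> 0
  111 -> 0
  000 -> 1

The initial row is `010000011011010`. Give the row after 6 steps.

step 1: 111111111011011
step 2: 000000001011010
step 3: 111111111011011  (repeats step 1; period 2)
step 6: 000000001011010

000000001011010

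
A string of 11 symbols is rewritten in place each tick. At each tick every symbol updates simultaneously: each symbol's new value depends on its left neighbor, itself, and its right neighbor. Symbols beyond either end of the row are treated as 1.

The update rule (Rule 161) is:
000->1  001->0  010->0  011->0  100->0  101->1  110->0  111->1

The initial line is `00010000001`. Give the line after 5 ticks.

10111110000

01000111100
10010011000
00000000010
01111111001
10111110000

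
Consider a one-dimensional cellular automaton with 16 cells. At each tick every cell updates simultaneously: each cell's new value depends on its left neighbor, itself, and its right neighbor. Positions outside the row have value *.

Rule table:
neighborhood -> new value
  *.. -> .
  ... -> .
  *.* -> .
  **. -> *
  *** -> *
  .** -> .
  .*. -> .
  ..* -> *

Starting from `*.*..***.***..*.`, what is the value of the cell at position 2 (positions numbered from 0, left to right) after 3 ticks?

*

*...*.**..**.*..
*..*...*.*.*...*
*.*...*.......*.
position 2 holds *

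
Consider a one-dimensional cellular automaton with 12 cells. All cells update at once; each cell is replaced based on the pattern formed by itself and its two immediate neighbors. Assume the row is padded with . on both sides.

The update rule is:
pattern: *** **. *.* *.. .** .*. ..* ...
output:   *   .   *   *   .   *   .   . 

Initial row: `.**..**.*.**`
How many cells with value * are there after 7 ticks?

2

tick 1: ...*...***..
tick 2: ...**...*.*.
tick 3: .....*..****
tick 4: .....**..**.
tick 5: .......*...*
tick 6: .......**..*
tick 7: .........*.*
count of *: 2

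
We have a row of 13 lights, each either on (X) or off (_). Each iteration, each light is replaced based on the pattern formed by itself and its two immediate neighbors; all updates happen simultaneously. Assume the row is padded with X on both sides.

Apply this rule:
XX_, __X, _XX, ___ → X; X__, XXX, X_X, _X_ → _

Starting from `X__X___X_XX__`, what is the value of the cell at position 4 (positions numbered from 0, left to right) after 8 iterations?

X_X__XX__XX_X
X___XXX_XXX_X
X_XXX_X_X_X_X
X_X_X_______X
X_____XXXXXXX
X_XXXXX______
X_X___X_XXXXX
X___XX__X____
position 4 holds X

X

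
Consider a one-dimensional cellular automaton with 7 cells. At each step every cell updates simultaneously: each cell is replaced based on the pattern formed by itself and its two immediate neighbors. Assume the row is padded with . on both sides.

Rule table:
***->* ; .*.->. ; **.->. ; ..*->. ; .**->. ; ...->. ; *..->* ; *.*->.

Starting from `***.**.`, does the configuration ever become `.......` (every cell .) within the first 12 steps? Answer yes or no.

yes

.*....*
..*....
...*...
....*..
.....*.
......*
.......
all cells are . at step 7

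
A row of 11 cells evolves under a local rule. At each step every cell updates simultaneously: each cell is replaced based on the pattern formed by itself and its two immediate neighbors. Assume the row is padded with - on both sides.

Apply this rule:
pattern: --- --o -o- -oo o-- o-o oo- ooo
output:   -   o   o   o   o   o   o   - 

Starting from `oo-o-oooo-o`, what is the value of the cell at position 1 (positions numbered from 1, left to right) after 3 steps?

step 1: oooooo--ooo
step 2: o----oooo-o
step 3: oo--oo--ooo
position 1 holds o

o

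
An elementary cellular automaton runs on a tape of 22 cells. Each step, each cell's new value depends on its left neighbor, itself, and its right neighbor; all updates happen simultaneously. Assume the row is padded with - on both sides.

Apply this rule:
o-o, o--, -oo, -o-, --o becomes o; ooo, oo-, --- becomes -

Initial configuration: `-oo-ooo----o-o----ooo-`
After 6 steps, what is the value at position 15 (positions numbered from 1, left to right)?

o

step 1: oo-oo--o--ooooo--oo--o
step 2: o-oo-oooooo----ooo-ooo
step 3: ooo-oo-----o--oo--oo--
step 4: o--oo-o---ooooo-ooo-o-
step 5: oooo-ooo-oo----oo--ooo
step 6: o---oo--oo-o--oo-ooo--
position 15 holds o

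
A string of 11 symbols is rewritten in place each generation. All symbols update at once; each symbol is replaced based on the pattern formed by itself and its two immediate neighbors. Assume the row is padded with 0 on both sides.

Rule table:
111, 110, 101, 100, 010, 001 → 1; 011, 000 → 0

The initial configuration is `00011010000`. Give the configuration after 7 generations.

00101111000
01110111100
10111011110
11011101111
01101110111
10110111011
11011011101

11011011101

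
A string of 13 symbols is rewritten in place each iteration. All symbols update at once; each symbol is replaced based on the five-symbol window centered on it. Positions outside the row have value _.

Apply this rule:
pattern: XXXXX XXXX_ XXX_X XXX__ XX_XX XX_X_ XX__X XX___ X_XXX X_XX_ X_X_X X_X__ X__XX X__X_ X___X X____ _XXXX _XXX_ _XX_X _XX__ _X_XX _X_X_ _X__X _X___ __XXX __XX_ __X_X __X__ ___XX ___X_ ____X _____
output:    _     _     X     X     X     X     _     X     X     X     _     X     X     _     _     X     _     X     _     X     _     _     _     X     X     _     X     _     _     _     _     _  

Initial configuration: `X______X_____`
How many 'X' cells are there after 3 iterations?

9

_XX_____XX___
__XXX____XXX_
__XXXXX__XXXX
count of X: 9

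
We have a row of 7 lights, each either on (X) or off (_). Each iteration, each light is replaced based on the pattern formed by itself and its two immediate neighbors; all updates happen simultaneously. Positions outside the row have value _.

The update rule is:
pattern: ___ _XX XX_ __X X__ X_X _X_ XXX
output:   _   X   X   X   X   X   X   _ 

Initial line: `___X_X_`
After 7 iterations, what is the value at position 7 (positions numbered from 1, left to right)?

X

__XXXXX
_XX___X
XXXX_XX
X__XXXX
XXXX__X
X__XXXX  (repeats iteration 4; period 2)
iteration 7: XXXX__X
position 7 holds X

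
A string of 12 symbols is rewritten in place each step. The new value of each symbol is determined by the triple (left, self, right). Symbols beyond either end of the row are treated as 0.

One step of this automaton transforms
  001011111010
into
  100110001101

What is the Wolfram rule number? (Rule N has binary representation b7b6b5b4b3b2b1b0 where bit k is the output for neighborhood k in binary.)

position 5: 111 → 0  (bit 7 = 0)
position 8: 110 → 1  (bit 6 = 1)
position 3: 101 → 1  (bit 5 = 1)
position 11: 100 → 1  (bit 4 = 1)
position 4: 011 → 1  (bit 3 = 1)
position 2: 010 → 0  (bit 2 = 0)
position 1: 001 → 0  (bit 1 = 0)
position 0: 000 → 1  (bit 0 = 1)
bits b7..b0 = 01111001 = 121

121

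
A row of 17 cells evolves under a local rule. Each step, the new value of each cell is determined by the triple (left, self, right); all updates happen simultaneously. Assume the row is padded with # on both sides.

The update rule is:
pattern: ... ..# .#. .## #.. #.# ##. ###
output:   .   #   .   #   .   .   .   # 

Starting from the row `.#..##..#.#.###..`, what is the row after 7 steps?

step 1: ...##..#....##..#
step 2: ..##..#....##..##
step 3: .##..#....##..###
step 4: .#..#....##..####
step 5: ...#....##..#####
step 6: ..#....##..######
step 7: .#....##..#######

.#....##..#######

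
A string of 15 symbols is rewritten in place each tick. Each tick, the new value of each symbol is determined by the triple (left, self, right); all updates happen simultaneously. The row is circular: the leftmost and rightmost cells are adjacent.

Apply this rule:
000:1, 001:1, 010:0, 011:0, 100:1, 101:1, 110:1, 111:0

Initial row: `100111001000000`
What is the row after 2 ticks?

101110011000001

011001110111111
101110011000001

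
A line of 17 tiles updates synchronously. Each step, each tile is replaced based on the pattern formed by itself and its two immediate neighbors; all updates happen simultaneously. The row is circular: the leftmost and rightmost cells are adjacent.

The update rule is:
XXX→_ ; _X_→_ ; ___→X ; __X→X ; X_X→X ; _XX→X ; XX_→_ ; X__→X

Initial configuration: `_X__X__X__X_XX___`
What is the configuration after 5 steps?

XXX_XX_XX_XX_XX_X

step 1: X_XX_XX_XX_XX_XXX
step 2: _XX_XX_XX_XX_XX__
step 3: XX_XX_XX_XX_XX_XX
step 4: __XX_XX_XX_XX_XX_
step 5: XXX_XX_XX_XX_XX_X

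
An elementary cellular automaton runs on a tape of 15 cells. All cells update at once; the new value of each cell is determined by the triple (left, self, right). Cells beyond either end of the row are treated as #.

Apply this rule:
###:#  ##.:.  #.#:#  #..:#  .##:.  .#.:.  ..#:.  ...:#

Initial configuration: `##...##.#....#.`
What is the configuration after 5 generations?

#.#..#..#..#.#.

#.##...#.###..#
.#..##..#.#.#..
#.#...#..#.#.#.
.#.##..#..#.#.#
#.#..#..#..#.#.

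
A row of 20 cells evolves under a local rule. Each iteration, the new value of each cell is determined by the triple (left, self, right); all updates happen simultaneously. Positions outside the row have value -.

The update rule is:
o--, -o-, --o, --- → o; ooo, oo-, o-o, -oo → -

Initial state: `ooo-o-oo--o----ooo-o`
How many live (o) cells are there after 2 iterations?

----o---ooooooo----o
oooooooo-------ooooo
count of o: 13

13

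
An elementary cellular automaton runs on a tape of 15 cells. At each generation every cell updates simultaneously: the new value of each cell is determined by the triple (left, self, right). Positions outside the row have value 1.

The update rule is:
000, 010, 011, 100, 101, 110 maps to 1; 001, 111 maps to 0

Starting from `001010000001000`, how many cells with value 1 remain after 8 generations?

101111111101110
111000000111011
001111110101110
101000011111011
111111010001110
000001111101011
111101000111110
000111110100011
count of 1: 8

8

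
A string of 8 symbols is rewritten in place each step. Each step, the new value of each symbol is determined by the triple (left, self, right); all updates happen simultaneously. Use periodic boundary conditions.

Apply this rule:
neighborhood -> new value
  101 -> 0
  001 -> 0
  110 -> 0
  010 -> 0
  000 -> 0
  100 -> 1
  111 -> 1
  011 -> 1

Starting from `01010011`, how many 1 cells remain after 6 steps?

00001010
00000001
10000000
01000000
00100000
00010000
count of 1: 1

1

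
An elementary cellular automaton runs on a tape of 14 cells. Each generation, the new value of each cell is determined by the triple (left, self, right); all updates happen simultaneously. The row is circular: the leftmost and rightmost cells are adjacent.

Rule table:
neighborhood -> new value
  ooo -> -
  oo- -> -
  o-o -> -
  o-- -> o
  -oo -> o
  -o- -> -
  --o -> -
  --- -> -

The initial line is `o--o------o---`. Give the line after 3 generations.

---o--o------o

-o--o------o--
--o--o------o-
---o--o------o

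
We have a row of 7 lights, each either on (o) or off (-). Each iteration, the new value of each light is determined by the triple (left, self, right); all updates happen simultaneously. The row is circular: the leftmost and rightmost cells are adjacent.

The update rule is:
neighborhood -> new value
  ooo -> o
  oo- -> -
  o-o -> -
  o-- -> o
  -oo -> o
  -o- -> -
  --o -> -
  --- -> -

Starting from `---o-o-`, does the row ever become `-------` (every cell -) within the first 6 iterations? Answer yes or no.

no

------o
o------
-o-----
--o----
---o---
----o--
iteration 6 is ----o--, still not uniform -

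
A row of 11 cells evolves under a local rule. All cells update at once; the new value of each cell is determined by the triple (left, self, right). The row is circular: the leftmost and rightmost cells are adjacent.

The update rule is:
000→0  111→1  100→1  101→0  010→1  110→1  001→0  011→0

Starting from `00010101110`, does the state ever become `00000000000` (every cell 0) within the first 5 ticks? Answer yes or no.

00010100111
10010110011
11010011001
11011001100
01001100110
tick 5 is 01001100110, still not uniform 0

no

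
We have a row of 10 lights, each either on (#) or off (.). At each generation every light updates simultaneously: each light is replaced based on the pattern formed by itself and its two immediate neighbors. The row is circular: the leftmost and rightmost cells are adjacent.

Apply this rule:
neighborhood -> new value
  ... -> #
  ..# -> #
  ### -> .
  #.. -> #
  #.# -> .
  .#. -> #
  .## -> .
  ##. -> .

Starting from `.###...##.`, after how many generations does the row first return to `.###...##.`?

2

#...###..#
.###...##.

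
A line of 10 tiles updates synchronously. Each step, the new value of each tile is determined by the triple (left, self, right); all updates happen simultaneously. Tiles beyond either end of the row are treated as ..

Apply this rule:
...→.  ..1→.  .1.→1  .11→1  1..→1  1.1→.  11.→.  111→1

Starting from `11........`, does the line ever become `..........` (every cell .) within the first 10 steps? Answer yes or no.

1.1.......
1.11......
1.1.1.....
1.1.11....
1.1.1.1...
1.1.1.11..
1.1.1.1.1.
1.1.1.1.11
1.1.1.1.1.  (repeats step 7; period 2)
step 10: 1.1.1.1.11
step 10 is 1.1.1.1.11, still not uniform .

no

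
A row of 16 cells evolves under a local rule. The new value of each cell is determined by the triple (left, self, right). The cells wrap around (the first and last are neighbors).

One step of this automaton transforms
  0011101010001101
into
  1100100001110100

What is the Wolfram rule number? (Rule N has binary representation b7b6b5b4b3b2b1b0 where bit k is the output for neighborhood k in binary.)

position 3: 111 → 0  (bit 7 = 0)
position 4: 110 → 1  (bit 6 = 1)
position 5: 101 → 0  (bit 5 = 0)
position 0: 100 → 1  (bit 4 = 1)
position 2: 011 → 0  (bit 3 = 0)
position 6: 010 → 0  (bit 2 = 0)
position 1: 001 → 1  (bit 1 = 1)
position 10: 000 → 1  (bit 0 = 1)
bits b7..b0 = 01010011 = 83

83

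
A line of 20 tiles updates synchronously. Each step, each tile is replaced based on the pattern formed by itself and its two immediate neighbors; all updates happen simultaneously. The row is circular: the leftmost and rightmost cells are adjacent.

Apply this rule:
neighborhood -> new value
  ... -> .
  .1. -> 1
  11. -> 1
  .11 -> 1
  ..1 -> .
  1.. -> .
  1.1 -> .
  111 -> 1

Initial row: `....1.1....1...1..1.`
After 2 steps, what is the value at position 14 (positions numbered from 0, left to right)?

.

....1.1....1...1..1.  (fixed point — unchanged through step 2)
position 14 holds .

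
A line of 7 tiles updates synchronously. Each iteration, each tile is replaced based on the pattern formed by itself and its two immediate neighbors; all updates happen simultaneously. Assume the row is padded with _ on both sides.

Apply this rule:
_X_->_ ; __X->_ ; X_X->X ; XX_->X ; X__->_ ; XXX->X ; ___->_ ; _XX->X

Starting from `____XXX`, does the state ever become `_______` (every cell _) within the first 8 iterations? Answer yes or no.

____XXX  (fixed point — unchanged through iteration 8)
iteration 8 is ____XXX, still not uniform _

no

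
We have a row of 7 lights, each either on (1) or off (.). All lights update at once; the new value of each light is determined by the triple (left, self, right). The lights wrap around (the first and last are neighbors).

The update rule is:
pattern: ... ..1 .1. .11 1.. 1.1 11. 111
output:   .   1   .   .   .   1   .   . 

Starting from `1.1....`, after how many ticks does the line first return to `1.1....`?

7

.1....1
1....1.
....1.1
...1.1.
..1.1..
.1.1...
1.1....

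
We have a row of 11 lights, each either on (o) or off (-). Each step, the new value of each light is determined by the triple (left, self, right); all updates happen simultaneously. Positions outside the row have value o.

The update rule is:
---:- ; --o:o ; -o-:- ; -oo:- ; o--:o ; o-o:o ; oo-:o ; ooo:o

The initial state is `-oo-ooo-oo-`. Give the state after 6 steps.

step 1: o-oo-ooo-oo
step 2: oo-oo-ooo-o
step 3: ooo-oo-ooo-
step 4: oooo-oo-ooo
step 5: ooooo-oo-oo
step 6: oooooo-oo-o

oooooo-oo-o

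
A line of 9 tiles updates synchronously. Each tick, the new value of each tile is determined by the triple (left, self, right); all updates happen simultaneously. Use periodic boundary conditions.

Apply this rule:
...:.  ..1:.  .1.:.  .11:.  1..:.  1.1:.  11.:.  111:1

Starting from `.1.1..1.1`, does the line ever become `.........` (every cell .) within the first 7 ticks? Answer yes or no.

tick 1: .........
all cells are . at tick 1

yes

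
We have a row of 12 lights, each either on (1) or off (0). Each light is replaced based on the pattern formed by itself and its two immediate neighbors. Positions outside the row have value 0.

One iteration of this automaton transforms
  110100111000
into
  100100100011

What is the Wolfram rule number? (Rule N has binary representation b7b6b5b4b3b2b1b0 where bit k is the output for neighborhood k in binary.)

13

position 7: 111 → 0  (bit 7 = 0)
position 1: 110 → 0  (bit 6 = 0)
position 2: 101 → 0  (bit 5 = 0)
position 4: 100 → 0  (bit 4 = 0)
position 0: 011 → 1  (bit 3 = 1)
position 3: 010 → 1  (bit 2 = 1)
position 5: 001 → 0  (bit 1 = 0)
position 10: 000 → 1  (bit 0 = 1)
bits b7..b0 = 00001101 = 13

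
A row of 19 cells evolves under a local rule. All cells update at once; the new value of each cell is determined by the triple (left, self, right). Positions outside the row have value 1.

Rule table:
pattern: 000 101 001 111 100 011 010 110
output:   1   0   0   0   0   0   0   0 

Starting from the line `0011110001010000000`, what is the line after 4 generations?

0111110001110000000

generation 1: 0000000100000111110
generation 2: 0111110001110000000
generation 3: 0000000100000111110  (repeats generation 1; period 2)
generation 4: 0111110001110000000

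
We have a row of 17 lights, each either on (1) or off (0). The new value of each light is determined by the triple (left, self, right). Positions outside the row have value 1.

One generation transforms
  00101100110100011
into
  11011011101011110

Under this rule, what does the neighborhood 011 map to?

At position 4 the neighborhood is 011; the next row has 1 there.

1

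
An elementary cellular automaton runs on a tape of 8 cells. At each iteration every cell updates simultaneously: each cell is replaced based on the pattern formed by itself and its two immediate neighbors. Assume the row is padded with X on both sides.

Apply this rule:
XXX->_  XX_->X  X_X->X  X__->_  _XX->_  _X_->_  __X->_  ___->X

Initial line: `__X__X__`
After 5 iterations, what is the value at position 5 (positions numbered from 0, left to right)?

________
_XXXXXX_
X_____XX
X_XXX___
XX__X_X_
position 5 holds _

_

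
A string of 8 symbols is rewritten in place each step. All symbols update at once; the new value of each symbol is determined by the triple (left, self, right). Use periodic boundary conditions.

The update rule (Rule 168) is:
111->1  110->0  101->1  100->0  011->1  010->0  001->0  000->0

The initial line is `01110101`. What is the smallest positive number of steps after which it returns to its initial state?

step 1: 11101010
step 2: 11010101
step 3: 10101011
step 4: 01010111
step 5: 10101110
step 6: 01011101
step 7: 10111010
step 8: 01110101

8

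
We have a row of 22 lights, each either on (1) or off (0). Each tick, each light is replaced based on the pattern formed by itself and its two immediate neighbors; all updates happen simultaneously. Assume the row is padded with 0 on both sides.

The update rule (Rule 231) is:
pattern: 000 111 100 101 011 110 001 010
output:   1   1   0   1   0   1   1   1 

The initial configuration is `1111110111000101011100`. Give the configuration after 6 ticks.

0111111011011111101101
1011111101101111110111
1101111110110111111011
0110111111011011111101
1011011111101101111111
1101101111110110111111

1101101111110110111111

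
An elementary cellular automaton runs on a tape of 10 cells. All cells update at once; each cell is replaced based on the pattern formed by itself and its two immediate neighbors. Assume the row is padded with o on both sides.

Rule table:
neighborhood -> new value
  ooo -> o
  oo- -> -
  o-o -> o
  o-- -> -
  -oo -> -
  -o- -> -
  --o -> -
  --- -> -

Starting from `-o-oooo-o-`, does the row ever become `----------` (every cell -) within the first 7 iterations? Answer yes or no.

yes

o-o-oo-o-o
-o-o--o-o-
o-o----o-o
-o------o-
o--------o
----------
all cells are - at iteration 6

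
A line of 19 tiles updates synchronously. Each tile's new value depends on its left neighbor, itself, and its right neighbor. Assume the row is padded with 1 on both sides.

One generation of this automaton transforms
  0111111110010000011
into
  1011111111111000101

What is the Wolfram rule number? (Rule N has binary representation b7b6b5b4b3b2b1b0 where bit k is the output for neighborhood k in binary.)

position 2: 111 → 1  (bit 7 = 1)
position 8: 110 → 1  (bit 6 = 1)
position 0: 101 → 1  (bit 5 = 1)
position 9: 100 → 1  (bit 4 = 1)
position 1: 011 → 0  (bit 3 = 0)
position 11: 010 → 1  (bit 2 = 1)
position 10: 001 → 1  (bit 1 = 1)
position 13: 000 → 0  (bit 0 = 0)
bits b7..b0 = 11110110 = 246

246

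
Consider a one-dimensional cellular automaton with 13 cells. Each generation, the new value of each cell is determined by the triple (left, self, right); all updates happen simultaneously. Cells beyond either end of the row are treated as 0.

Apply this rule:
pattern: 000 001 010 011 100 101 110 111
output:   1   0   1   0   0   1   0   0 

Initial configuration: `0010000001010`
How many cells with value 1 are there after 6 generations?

1010111101110
1111000010000
0000011010111
1111000111000
0000010000011
1111010111000
count of 1: 8

8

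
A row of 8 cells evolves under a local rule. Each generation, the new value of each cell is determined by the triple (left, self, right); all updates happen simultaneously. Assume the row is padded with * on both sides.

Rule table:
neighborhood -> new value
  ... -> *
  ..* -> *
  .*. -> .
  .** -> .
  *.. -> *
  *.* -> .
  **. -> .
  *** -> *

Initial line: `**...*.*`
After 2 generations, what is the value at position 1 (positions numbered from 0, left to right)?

*.***...
...*.***
position 1 holds .

.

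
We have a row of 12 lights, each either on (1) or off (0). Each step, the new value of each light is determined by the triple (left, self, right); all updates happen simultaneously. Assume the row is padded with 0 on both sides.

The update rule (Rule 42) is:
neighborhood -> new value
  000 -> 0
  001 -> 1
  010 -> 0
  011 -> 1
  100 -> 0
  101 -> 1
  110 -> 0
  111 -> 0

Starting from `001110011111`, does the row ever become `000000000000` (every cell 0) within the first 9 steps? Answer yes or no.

yes

011000110000
110001100000
100011000000
000110000000
001100000000
011000000000
110000000000
100000000000
000000000000
all cells are 0 at step 9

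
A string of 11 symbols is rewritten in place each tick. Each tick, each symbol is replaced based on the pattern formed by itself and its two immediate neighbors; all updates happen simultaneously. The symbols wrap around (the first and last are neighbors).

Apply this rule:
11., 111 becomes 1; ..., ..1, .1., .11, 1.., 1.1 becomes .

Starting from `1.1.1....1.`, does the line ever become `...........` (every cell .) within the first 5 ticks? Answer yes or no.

yes

tick 1: ...........
all cells are . at tick 1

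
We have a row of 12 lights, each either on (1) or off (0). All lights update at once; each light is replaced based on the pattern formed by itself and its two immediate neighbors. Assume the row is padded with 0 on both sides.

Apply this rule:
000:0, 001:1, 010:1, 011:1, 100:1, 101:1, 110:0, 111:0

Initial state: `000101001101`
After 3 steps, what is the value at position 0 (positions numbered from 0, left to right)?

1

001111111011
011000000110
110100001101
position 0 holds 1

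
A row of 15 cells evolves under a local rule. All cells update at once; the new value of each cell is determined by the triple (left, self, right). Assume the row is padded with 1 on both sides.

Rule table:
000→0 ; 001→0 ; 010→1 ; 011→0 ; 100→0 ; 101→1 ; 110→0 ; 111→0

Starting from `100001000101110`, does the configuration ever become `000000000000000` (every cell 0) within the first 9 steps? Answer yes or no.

no

step 1: 000001000110001
step 2: 000001000000000
step 3: 000001000000000  (fixed point — unchanged through step 9)
step 9 is 000001000000000, still not uniform 0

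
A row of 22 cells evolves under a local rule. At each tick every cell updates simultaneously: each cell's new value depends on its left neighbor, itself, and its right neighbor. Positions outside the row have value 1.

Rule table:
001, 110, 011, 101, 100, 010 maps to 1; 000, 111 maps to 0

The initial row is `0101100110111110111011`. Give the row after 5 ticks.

1111111111100011101110
0000000000110110111011
1000000001111111101110
1100000011000000111011
0110000111100001101110

0110000111100001101110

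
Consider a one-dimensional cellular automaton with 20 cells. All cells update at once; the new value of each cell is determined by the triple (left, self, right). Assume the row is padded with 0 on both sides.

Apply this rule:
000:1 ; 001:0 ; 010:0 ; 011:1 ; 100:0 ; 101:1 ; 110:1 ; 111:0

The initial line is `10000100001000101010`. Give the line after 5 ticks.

00110001100010010100
10110101101000001001
01111011110011100000
01001110010010101111
00001010000001011001

00001010000001011001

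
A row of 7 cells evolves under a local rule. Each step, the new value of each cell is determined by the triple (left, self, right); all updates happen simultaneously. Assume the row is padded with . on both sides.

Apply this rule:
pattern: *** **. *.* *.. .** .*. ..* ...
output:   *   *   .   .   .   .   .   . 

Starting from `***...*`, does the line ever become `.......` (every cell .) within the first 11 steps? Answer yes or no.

step 1: .**....
step 2: ..*....
step 3: .......
all cells are . at step 3

yes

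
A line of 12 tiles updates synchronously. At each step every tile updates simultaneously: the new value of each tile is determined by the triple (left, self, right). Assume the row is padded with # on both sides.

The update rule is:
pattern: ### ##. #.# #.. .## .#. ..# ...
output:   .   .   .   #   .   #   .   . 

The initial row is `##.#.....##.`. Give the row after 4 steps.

.##....#....

...##.......
#....#......
.#...##.....
.##....#....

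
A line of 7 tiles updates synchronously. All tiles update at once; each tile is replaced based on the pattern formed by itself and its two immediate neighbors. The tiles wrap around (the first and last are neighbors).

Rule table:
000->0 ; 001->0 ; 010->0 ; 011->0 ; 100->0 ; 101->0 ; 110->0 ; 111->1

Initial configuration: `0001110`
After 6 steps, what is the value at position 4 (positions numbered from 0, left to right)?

0

0000100
0000000
0000000  (fixed point — unchanged through step 6)
position 4 holds 0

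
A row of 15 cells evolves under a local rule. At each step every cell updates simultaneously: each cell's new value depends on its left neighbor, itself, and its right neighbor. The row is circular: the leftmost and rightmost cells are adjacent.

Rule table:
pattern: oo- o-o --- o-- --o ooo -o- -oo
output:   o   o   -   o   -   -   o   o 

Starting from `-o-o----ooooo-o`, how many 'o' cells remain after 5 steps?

8

ooooo---o---ooo
----oo--oo--o--
----ooo-ooo-oo-
----o-ooo-ooooo
o---ooo-ooo---o
count of o: 8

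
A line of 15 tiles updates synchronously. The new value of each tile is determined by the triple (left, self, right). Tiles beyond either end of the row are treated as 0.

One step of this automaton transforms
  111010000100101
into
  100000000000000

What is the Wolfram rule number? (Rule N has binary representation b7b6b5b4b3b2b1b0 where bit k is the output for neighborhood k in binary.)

position 1: 111 → 0  (bit 7 = 0)
position 2: 110 → 0  (bit 6 = 0)
position 3: 101 → 0  (bit 5 = 0)
position 5: 100 → 0  (bit 4 = 0)
position 0: 011 → 1  (bit 3 = 1)
position 4: 010 → 0  (bit 2 = 0)
position 8: 001 → 0  (bit 1 = 0)
position 6: 000 → 0  (bit 0 = 0)
bits b7..b0 = 00001000 = 8

8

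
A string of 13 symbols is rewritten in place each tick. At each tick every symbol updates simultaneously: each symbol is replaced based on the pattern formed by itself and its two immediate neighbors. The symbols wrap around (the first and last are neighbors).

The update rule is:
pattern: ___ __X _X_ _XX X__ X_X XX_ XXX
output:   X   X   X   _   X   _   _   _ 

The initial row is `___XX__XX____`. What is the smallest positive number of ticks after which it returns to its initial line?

2

tick 1: XXX__XX__XXXX
tick 2: ___XX__XX____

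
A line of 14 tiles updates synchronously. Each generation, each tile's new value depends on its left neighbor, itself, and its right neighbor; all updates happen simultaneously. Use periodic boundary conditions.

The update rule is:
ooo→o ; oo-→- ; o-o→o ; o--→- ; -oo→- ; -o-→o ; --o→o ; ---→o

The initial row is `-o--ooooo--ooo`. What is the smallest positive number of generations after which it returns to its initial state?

28

oo-o-ooo--o-o-
--ooo-o--ooooo
-o-o-oo-o-ooo-
ooooo--ooo-o--
-ooo--o-o-oo-o
o-o--ooooo--oo
-oo-o-ooo--o-o
o--ooo-o--oooo
--o-o-oo-o-ooo
-ooooo--ooo-o-
o-ooo--o-o-oo-
oo-o--ooooo--o
o-oo-o-ooo--o-
oo--ooo-o--ooo
o--o-o-oo-o-oo
--ooooo--ooo-o
-o-ooo--o-o-oo
ooo-o--ooooo--
-o-oo-o-ooo--o
ooo--ooo-o--oo
oo--o-o-oo-o-o
o--ooooo--ooo-
o-o-ooo--o-o-o
-ooo-o--ooooo-
o-o-oo-o-ooo--
oooo--ooo-o--o
ooo--o-o-oo-o-
-o--ooooo--ooo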